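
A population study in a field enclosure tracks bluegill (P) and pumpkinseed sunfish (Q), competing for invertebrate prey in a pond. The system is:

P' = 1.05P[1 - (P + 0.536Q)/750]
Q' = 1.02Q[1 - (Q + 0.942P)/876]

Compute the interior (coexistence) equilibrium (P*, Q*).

Setting both brackets to zero gives the nullclines P + 0.536Q = 750 and 0.942P + Q = 876.
Substituting Q = 876 - 0.942P into the first: P(1 - 0.536·0.942) = 750 - 0.536·876.
So P* = 280/0.495 = 566, and then Q* = 876 - 0.942·566 = 342.

P* ≈ 566, Q* ≈ 342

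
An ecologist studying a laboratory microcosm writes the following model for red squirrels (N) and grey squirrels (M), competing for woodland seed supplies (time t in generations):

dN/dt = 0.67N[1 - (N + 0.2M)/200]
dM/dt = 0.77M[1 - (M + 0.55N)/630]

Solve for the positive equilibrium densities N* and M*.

Setting both brackets to zero gives the nullclines N + 0.2M = 200 and 0.55N + M = 630.
Substituting M = 630 - 0.55N into the first: N(1 - 0.2·0.55) = 200 - 0.2·630.
So N* = 74/0.89 = 83.1, and then M* = 630 - 0.55·83.1 = 584.

N* ≈ 83.1, M* ≈ 584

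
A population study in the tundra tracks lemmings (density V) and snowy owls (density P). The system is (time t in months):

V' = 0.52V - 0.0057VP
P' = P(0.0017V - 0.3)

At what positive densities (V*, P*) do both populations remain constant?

V* ≈ 176, P* ≈ 91.2

Set dP/dt = 0 with P > 0: 0.0017V - 0.3 = 0, so V* = 0.3/0.0017 = 176.
Set dV/dt = 0 with V > 0: 0.52 - 0.0057P = 0, so P* = 0.52/0.0057 = 91.2.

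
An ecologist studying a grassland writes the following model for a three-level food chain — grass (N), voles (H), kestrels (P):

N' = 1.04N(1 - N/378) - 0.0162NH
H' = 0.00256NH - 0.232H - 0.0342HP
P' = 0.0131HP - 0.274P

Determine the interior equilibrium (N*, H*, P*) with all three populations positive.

N* ≈ 255, H* ≈ 20.9, P* ≈ 12.3

From dP/dt = 0: 0.0131H* = 0.274, so H* = 20.9.
From dN/dt = 0: 1.04(1 - N*/378) = 0.0162·20.9, giving N* = 378·(1 - 0.326) = 255.
From dH/dt = 0: 0.00256·255 - 0.232 = 0.0342P*, so P* = 0.42/0.0342 = 12.3.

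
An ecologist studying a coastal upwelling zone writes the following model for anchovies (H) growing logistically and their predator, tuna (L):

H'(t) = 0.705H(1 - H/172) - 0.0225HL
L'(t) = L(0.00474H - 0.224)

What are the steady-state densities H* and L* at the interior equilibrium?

From dL/dt = 0 with L > 0: 0.00474H* = 0.224, so H* = 47.3.
Substitute into dH/dt = 0: 0.705(1 - 47.3/172) = 0.0225L*.
The bracket is 0.725, giving L* = 0.511/0.0225 = 22.7.

H* ≈ 47.3, L* ≈ 22.7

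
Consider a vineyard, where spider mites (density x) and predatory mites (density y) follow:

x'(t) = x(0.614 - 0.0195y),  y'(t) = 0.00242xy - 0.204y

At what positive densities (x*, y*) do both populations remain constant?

x* ≈ 84.3, y* ≈ 31.5

Set dy/dt = 0 with y > 0: 0.00242x - 0.204 = 0, so x* = 0.204/0.00242 = 84.3.
Set dx/dt = 0 with x > 0: 0.614 - 0.0195y = 0, so y* = 0.614/0.0195 = 31.5.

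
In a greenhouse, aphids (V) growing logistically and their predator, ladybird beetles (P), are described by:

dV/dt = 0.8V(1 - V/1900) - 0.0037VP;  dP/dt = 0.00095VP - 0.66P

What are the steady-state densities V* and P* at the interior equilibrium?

From dP/dt = 0 with P > 0: 0.00095V* = 0.66, so V* = 695.
Substitute into dV/dt = 0: 0.8(1 - 695/1900) = 0.0037P*.
The bracket is 0.634, giving P* = 0.507/0.0037 = 137.

V* ≈ 695, P* ≈ 137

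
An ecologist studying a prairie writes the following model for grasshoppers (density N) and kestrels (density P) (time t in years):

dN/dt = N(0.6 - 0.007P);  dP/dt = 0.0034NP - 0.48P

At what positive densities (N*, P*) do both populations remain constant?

N* ≈ 141, P* ≈ 85.7

Set dP/dt = 0 with P > 0: 0.0034N - 0.48 = 0, so N* = 0.48/0.0034 = 141.
Set dN/dt = 0 with N > 0: 0.6 - 0.007P = 0, so P* = 0.6/0.007 = 85.7.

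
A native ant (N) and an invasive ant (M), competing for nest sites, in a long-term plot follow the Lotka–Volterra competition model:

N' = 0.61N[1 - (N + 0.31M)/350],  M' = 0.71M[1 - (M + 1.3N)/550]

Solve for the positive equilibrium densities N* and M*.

Setting both brackets to zero gives the nullclines N + 0.31M = 350 and 1.3N + M = 550.
Substituting M = 550 - 1.3N into the first: N(1 - 0.31·1.3) = 350 - 0.31·550.
So N* = 180/0.597 = 301, and then M* = 550 - 1.3·301 = 159.

N* ≈ 301, M* ≈ 159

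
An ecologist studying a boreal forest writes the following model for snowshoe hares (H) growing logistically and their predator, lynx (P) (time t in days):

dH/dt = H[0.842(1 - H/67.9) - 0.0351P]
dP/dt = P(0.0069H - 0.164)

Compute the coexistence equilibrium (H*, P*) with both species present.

From dP/dt = 0 with P > 0: 0.0069H* = 0.164, so H* = 23.8.
Substitute into dH/dt = 0: 0.842(1 - 23.8/67.9) = 0.0351P*.
The bracket is 0.65, giving P* = 0.547/0.0351 = 15.6.

H* ≈ 23.8, P* ≈ 15.6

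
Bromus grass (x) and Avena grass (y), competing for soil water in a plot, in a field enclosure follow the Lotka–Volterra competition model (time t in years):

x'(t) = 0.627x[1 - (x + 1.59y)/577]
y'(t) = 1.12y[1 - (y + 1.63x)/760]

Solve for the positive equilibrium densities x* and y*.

x* ≈ 397, y* ≈ 113

Setting both brackets to zero gives the nullclines x + 1.59y = 577 and 1.63x + y = 760.
Substituting y = 760 - 1.63x into the first: x(1 - 1.59·1.63) = 577 - 1.59·760.
So x* = -631/-1.59 = 397, and then y* = 760 - 1.63·397 = 113.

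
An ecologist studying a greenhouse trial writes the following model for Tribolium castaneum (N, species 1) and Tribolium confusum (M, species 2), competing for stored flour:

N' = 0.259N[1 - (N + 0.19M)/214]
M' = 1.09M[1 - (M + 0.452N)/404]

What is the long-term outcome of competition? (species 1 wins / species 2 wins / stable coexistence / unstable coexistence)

stable coexistence

Compare the nullcline intercepts: K1/α12 = 214/0.19 = 1130 > K2 = 404; K2/α21 = 404/0.452 = 894 > K1 = 214.
Since both inequalities hold, each species can invade when rare, so the interior equilibrium is stable.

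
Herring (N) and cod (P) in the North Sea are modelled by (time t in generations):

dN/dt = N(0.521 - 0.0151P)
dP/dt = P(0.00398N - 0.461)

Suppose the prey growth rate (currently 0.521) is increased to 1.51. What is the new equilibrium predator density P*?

P* ≈ 100

At the interior fixed point, setting dN/dt = 0 with N > 0 fixes P* = (prey growth rate)/(NP coefficient) — independent of the other coefficients.
With the change, P* = 1.51/0.0151 = 100; it rises from 34.5.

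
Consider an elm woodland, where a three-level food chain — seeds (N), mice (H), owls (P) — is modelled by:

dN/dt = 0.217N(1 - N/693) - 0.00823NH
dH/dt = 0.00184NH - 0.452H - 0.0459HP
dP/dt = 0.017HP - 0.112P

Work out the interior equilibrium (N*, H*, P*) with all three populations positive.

From dP/dt = 0: 0.017H* = 0.112, so H* = 6.59.
From dN/dt = 0: 0.217(1 - N*/693) = 0.00823·6.59, giving N* = 693·(1 - 0.25) = 520.
From dH/dt = 0: 0.00184·520 - 0.452 = 0.0459P*, so P* = 0.505/0.0459 = 11.

N* ≈ 520, H* ≈ 6.59, P* ≈ 11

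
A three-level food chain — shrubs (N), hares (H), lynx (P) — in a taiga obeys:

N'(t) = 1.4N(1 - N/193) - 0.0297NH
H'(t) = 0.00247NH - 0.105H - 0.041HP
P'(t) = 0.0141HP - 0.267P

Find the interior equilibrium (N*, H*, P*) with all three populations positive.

From dP/dt = 0: 0.0141H* = 0.267, so H* = 18.9.
From dN/dt = 0: 1.4(1 - N*/193) = 0.0297·18.9, giving N* = 193·(1 - 0.402) = 115.
From dH/dt = 0: 0.00247·115 - 0.105 = 0.041P*, so P* = 0.18/0.041 = 4.4.

N* ≈ 115, H* ≈ 18.9, P* ≈ 4.4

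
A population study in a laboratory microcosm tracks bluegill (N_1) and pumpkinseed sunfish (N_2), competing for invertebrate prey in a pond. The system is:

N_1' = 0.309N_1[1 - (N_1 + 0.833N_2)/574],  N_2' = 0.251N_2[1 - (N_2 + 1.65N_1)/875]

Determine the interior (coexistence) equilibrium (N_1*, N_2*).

Setting both brackets to zero gives the nullclines N_1 + 0.833N_2 = 574 and 1.65N_1 + N_2 = 875.
Substituting N_2 = 875 - 1.65N_1 into the first: N_1(1 - 0.833·1.65) = 574 - 0.833·875.
So N_1* = -155/-0.374 = 414, and then N_2* = 875 - 1.65·414 = 193.

N_1* ≈ 414, N_2* ≈ 193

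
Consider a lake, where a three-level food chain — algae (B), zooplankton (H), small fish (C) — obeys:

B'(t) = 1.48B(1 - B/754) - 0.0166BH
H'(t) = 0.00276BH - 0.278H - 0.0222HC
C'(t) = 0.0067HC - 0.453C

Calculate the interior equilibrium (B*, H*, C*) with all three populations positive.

From dC/dt = 0: 0.0067H* = 0.453, so H* = 67.6.
From dB/dt = 0: 1.48(1 - B*/754) = 0.0166·67.6, giving B* = 754·(1 - 0.758) = 182.
From dH/dt = 0: 0.00276·182 - 0.278 = 0.0222C*, so C* = 0.225/0.0222 = 10.1.

B* ≈ 182, H* ≈ 67.6, C* ≈ 10.1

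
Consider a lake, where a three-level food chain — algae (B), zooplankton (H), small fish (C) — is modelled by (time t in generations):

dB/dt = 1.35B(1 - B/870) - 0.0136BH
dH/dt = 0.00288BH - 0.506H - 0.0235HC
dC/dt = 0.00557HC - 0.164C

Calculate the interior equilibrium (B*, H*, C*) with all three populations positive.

B* ≈ 612, H* ≈ 29.4, C* ≈ 53.5

From dC/dt = 0: 0.00557H* = 0.164, so H* = 29.4.
From dB/dt = 0: 1.35(1 - B*/870) = 0.0136·29.4, giving B* = 870·(1 - 0.297) = 612.
From dH/dt = 0: 0.00288·612 - 0.506 = 0.0235C*, so C* = 1.26/0.0235 = 53.5.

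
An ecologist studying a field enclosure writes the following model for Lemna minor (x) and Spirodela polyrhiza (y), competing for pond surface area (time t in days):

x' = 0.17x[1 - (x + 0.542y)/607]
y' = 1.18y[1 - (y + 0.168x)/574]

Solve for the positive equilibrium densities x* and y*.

x* ≈ 326, y* ≈ 519

Setting both brackets to zero gives the nullclines x + 0.542y = 607 and 0.168x + y = 574.
Substituting y = 574 - 0.168x into the first: x(1 - 0.542·0.168) = 607 - 0.542·574.
So x* = 296/0.909 = 326, and then y* = 574 - 0.168·326 = 519.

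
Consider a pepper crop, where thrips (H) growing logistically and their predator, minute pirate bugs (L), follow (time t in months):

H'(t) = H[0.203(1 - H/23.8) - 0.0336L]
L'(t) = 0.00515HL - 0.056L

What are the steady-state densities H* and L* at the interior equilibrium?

H* ≈ 10.9, L* ≈ 3.28

From dL/dt = 0 with L > 0: 0.00515H* = 0.056, so H* = 10.9.
Substitute into dH/dt = 0: 0.203(1 - 10.9/23.8) = 0.0336L*.
The bracket is 0.543, giving L* = 0.11/0.0336 = 3.28.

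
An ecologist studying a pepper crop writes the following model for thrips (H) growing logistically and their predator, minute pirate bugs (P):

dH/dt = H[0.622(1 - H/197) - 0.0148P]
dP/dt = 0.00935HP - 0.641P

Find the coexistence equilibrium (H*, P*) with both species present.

From dP/dt = 0 with P > 0: 0.00935H* = 0.641, so H* = 68.6.
Substitute into dH/dt = 0: 0.622(1 - 68.6/197) = 0.0148P*.
The bracket is 0.652, giving P* = 0.406/0.0148 = 27.4.

H* ≈ 68.6, P* ≈ 27.4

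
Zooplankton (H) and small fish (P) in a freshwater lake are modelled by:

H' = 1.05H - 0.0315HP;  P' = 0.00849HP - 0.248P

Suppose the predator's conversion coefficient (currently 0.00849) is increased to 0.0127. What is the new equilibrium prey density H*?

H* ≈ 19.5

At the interior fixed point, setting dP/dt = 0 with P > 0 fixes H* = (predator death rate)/(HP coefficient) — independent of the other coefficients.
With the change, H* = 0.248/0.0127 = 19.5; it falls from 29.2.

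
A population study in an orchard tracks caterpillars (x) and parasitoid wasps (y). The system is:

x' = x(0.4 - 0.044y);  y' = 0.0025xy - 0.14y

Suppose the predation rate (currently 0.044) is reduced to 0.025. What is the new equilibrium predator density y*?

At the interior fixed point, setting dx/dt = 0 with x > 0 fixes y* = (prey growth rate)/(xy coefficient) — independent of the other coefficients.
With the change, y* = 0.4/0.025 = 16; it rises from 9.09.

y* ≈ 16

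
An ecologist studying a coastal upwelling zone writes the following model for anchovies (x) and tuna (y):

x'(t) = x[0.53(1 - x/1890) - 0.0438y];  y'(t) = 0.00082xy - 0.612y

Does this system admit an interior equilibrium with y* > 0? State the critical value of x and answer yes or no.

Threshold x = 746; K > 746, so yes, the predator persists.

The predator equation gives dy/dt > 0 only when x > 0.612/0.00082 = 746.
Without the predator, x → K = 1890. Since 1890 > 746, the predator can invade and persist.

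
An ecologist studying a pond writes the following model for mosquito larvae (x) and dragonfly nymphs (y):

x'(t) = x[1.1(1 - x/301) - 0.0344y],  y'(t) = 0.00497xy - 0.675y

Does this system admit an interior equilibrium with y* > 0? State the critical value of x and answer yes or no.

Threshold x = 136; K > 136, so yes, the predator persists.

The predator equation gives dy/dt > 0 only when x > 0.675/0.00497 = 136.
Without the predator, x → K = 301. Since 301 > 136, the predator can invade and persist.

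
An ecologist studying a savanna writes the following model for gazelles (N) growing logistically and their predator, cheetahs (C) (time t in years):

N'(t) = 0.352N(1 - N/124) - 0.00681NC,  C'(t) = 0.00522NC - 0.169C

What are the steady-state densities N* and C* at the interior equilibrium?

N* ≈ 32.4, C* ≈ 38.2

From dC/dt = 0 with C > 0: 0.00522N* = 0.169, so N* = 32.4.
Substitute into dN/dt = 0: 0.352(1 - 32.4/124) = 0.00681C*.
The bracket is 0.739, giving C* = 0.26/0.00681 = 38.2.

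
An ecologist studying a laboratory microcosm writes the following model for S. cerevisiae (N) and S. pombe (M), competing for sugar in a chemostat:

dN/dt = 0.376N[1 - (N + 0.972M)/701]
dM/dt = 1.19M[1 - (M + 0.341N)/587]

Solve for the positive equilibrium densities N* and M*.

Setting both brackets to zero gives the nullclines N + 0.972M = 701 and 0.341N + M = 587.
Substituting M = 587 - 0.341N into the first: N(1 - 0.972·0.341) = 701 - 0.972·587.
So N* = 130/0.669 = 195, and then M* = 587 - 0.341·195 = 520.

N* ≈ 195, M* ≈ 520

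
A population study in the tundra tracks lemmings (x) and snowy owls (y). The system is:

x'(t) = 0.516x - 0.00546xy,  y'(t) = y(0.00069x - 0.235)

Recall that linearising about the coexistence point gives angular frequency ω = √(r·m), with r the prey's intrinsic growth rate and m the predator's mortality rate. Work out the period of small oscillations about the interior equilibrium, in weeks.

Here r = 0.516 and m = 0.235, so r·m = 0.121.
ω = √0.121 = 0.348 per week, hence T = 2π/ω ≈ 18 weeks.

T ≈ 18 weeks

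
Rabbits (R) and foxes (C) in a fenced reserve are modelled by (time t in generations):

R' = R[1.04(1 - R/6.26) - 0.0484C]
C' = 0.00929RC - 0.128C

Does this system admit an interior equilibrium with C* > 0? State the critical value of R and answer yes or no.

Threshold R = 13.8; K < 13.8, so no, the predator goes extinct.

The predator equation gives dC/dt > 0 only when R > 0.128/0.00929 = 13.8.
Without the predator, R → K = 6.26. Since 6.26 < 13.8, the predator cannot invade.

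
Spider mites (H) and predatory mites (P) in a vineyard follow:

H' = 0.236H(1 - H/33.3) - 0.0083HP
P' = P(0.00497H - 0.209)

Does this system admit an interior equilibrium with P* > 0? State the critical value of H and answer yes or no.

The predator equation gives dP/dt > 0 only when H > 0.209/0.00497 = 42.1.
Without the predator, H → K = 33.3. Since 33.3 < 42.1, the predator cannot invade.

Threshold H = 42.1; K < 42.1, so no, the predator goes extinct.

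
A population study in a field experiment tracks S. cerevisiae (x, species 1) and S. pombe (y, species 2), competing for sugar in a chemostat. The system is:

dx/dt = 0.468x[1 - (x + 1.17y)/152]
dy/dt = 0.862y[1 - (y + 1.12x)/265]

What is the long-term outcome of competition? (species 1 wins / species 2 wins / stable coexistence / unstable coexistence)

Compare the nullcline intercepts: K1/α12 = 152/1.17 = 130 < K2 = 265; K2/α21 = 265/1.12 = 237 > K1 = 152.
Since the inequalities point opposite ways, species 2 can invade but species 1 cannot.

species 2 excludes species 1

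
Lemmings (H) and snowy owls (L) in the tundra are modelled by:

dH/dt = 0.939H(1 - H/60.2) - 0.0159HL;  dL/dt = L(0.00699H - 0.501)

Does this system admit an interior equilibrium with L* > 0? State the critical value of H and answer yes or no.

The predator equation gives dL/dt > 0 only when H > 0.501/0.00699 = 71.7.
Without the predator, H → K = 60.2. Since 60.2 < 71.7, the predator cannot invade.

Threshold H = 71.7; K < 71.7, so no, the predator goes extinct.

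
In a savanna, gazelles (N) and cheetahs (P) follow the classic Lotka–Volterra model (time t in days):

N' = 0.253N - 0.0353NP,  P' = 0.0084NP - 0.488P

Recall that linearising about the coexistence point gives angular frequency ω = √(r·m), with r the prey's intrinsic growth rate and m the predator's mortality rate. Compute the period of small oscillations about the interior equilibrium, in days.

Here r = 0.253 and m = 0.488, so r·m = 0.123.
ω = √0.123 = 0.351 per day, hence T = 2π/ω ≈ 17.9 days.

T ≈ 17.9 days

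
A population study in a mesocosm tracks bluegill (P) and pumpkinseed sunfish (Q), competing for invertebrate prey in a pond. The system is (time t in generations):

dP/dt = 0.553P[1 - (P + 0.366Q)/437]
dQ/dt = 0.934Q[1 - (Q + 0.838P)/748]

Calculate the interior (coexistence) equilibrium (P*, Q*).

Setting both brackets to zero gives the nullclines P + 0.366Q = 437 and 0.838P + Q = 748.
Substituting Q = 748 - 0.838P into the first: P(1 - 0.366·0.838) = 437 - 0.366·748.
So P* = 163/0.693 = 235, and then Q* = 748 - 0.838·235 = 551.

P* ≈ 235, Q* ≈ 551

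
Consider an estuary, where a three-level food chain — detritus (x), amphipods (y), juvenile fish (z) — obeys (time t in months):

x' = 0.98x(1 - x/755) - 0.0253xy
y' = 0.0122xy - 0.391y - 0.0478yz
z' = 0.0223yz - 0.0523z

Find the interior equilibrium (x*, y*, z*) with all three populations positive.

x* ≈ 709, y* ≈ 2.35, z* ≈ 173

From dz/dt = 0: 0.0223y* = 0.0523, so y* = 2.35.
From dx/dt = 0: 0.98(1 - x*/755) = 0.0253·2.35, giving x* = 755·(1 - 0.0605) = 709.
From dy/dt = 0: 0.0122·709 - 0.391 = 0.0478z*, so z* = 8.26/0.0478 = 173.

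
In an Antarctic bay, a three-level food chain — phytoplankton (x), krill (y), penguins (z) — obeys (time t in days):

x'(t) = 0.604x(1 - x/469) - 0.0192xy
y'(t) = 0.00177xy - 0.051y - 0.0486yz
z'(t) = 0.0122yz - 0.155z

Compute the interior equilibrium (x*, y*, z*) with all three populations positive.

From dz/dt = 0: 0.0122y* = 0.155, so y* = 12.7.
From dx/dt = 0: 0.604(1 - x*/469) = 0.0192·12.7, giving x* = 469·(1 - 0.404) = 280.
From dy/dt = 0: 0.00177·280 - 0.051 = 0.0486z*, so z* = 0.444/0.0486 = 9.13.

x* ≈ 280, y* ≈ 12.7, z* ≈ 9.13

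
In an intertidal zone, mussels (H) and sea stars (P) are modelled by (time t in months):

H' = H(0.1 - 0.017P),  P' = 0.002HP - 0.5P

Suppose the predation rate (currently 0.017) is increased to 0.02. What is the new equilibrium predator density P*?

At the interior fixed point, setting dH/dt = 0 with H > 0 fixes P* = (prey growth rate)/(HP coefficient) — independent of the other coefficients.
With the change, P* = 0.1/0.02 = 5; it falls from 5.88.

P* ≈ 5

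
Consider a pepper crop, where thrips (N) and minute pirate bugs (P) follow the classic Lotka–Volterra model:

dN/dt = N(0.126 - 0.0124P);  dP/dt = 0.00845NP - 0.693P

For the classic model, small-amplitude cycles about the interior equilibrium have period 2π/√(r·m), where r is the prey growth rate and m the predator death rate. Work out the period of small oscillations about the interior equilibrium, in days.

Here r = 0.126 and m = 0.693, so r·m = 0.0873.
ω = √0.0873 = 0.295 per day, hence T = 2π/ω ≈ 21.3 days.

T ≈ 21.3 days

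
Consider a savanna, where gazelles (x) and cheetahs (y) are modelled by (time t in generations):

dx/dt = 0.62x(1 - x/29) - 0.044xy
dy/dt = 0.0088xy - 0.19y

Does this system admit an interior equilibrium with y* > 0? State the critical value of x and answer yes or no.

Threshold x = 21.6; K > 21.6, so yes, the predator persists.

The predator equation gives dy/dt > 0 only when x > 0.19/0.0088 = 21.6.
Without the predator, x → K = 29. Since 29 > 21.6, the predator can invade and persist.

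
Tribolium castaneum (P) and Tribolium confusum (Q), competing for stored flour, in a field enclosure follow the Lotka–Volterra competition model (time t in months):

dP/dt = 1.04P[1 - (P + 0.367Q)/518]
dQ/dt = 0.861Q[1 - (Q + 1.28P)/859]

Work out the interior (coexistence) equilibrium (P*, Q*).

Setting both brackets to zero gives the nullclines P + 0.367Q = 518 and 1.28P + Q = 859.
Substituting Q = 859 - 1.28P into the first: P(1 - 0.367·1.28) = 518 - 0.367·859.
So P* = 203/0.53 = 382, and then Q* = 859 - 1.28·382 = 370.

P* ≈ 382, Q* ≈ 370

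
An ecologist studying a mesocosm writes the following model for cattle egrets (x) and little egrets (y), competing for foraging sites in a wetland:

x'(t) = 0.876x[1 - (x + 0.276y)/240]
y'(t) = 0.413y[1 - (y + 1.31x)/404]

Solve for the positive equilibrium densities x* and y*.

x* ≈ 201, y* ≈ 140

Setting both brackets to zero gives the nullclines x + 0.276y = 240 and 1.31x + y = 404.
Substituting y = 404 - 1.31x into the first: x(1 - 0.276·1.31) = 240 - 0.276·404.
So x* = 128/0.638 = 201, and then y* = 404 - 1.31·201 = 140.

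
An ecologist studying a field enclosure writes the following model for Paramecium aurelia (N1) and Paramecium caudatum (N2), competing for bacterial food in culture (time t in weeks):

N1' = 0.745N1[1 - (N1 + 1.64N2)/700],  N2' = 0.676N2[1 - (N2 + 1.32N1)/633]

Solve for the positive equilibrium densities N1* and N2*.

N1* ≈ 290, N2* ≈ 250

Setting both brackets to zero gives the nullclines N1 + 1.64N2 = 700 and 1.32N1 + N2 = 633.
Substituting N2 = 633 - 1.32N1 into the first: N1(1 - 1.64·1.32) = 700 - 1.64·633.
So N1* = -338/-1.16 = 290, and then N2* = 633 - 1.32·290 = 250.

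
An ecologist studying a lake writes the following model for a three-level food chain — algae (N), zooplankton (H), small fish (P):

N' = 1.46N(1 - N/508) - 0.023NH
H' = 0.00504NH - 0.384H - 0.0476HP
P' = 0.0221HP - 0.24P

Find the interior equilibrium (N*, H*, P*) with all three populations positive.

N* ≈ 421, H* ≈ 10.9, P* ≈ 36.5

From dP/dt = 0: 0.0221H* = 0.24, so H* = 10.9.
From dN/dt = 0: 1.46(1 - N*/508) = 0.023·10.9, giving N* = 508·(1 - 0.171) = 421.
From dH/dt = 0: 0.00504·421 - 0.384 = 0.0476P*, so P* = 1.74/0.0476 = 36.5.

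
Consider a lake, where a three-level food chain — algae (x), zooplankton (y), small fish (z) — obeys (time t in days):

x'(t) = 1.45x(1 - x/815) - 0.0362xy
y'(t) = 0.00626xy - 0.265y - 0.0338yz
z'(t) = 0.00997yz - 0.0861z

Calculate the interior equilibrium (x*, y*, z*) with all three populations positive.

From dz/dt = 0: 0.00997y* = 0.0861, so y* = 8.64.
From dx/dt = 0: 1.45(1 - x*/815) = 0.0362·8.64, giving x* = 815·(1 - 0.216) = 639.
From dy/dt = 0: 0.00626·639 - 0.265 = 0.0338z*, so z* = 3.74/0.0338 = 111.

x* ≈ 639, y* ≈ 8.64, z* ≈ 111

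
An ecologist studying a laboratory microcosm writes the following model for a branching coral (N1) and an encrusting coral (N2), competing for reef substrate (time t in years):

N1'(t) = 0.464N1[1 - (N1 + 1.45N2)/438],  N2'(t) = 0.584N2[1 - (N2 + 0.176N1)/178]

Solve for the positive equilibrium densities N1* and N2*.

N1* ≈ 242, N2* ≈ 135

Setting both brackets to zero gives the nullclines N1 + 1.45N2 = 438 and 0.176N1 + N2 = 178.
Substituting N2 = 178 - 0.176N1 into the first: N1(1 - 1.45·0.176) = 438 - 1.45·178.
So N1* = 180/0.745 = 242, and then N2* = 178 - 0.176·242 = 135.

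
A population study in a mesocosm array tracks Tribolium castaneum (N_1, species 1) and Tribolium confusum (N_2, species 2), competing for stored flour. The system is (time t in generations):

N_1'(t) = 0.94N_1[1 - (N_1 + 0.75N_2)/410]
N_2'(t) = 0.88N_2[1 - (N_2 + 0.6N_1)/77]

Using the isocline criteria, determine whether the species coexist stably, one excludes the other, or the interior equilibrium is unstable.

species 1 excludes species 2

Compare the nullcline intercepts: K1/α12 = 410/0.75 = 547 > K2 = 77; K2/α21 = 77/0.6 = 128 < K1 = 410.
Since the inequalities point opposite ways, species 1 can invade but species 2 cannot.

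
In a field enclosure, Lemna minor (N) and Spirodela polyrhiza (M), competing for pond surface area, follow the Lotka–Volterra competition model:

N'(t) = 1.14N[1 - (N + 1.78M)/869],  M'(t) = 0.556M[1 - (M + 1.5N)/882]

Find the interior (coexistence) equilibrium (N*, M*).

N* ≈ 420, M* ≈ 252

Setting both brackets to zero gives the nullclines N + 1.78M = 869 and 1.5N + M = 882.
Substituting M = 882 - 1.5N into the first: N(1 - 1.78·1.5) = 869 - 1.78·882.
So N* = -701/-1.67 = 420, and then M* = 882 - 1.5·420 = 252.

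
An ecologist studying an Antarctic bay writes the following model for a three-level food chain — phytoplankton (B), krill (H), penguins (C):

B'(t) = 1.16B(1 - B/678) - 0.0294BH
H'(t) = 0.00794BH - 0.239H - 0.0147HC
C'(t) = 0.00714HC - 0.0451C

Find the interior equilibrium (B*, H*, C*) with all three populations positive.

B* ≈ 569, H* ≈ 6.32, C* ≈ 291

From dC/dt = 0: 0.00714H* = 0.0451, so H* = 6.32.
From dB/dt = 0: 1.16(1 - B*/678) = 0.0294·6.32, giving B* = 678·(1 - 0.16) = 569.
From dH/dt = 0: 0.00794·569 - 0.239 = 0.0147C*, so C* = 4.28/0.0147 = 291.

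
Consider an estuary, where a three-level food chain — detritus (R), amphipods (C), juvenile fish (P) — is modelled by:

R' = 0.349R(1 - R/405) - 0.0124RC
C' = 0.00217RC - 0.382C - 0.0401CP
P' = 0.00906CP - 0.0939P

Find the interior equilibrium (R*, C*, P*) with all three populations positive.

From dP/dt = 0: 0.00906C* = 0.0939, so C* = 10.4.
From dR/dt = 0: 0.349(1 - R*/405) = 0.0124·10.4, giving R* = 405·(1 - 0.368) = 256.
From dC/dt = 0: 0.00217·256 - 0.382 = 0.0401P*, so P* = 0.173/0.0401 = 4.32.

R* ≈ 256, C* ≈ 10.4, P* ≈ 4.32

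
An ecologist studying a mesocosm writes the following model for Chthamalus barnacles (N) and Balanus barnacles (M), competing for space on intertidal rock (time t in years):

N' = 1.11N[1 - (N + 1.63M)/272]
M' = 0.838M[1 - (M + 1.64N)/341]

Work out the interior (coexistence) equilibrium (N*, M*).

N* ≈ 170, M* ≈ 62.8

Setting both brackets to zero gives the nullclines N + 1.63M = 272 and 1.64N + M = 341.
Substituting M = 341 - 1.64N into the first: N(1 - 1.63·1.64) = 272 - 1.63·341.
So N* = -284/-1.67 = 170, and then M* = 341 - 1.64·170 = 62.8.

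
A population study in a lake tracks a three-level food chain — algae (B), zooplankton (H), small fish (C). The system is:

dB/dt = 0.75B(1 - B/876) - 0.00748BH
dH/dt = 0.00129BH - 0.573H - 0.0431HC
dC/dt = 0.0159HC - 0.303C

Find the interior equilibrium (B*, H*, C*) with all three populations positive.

From dC/dt = 0: 0.0159H* = 0.303, so H* = 19.1.
From dB/dt = 0: 0.75(1 - B*/876) = 0.00748·19.1, giving B* = 876·(1 - 0.19) = 710.
From dH/dt = 0: 0.00129·710 - 0.573 = 0.0431C*, so C* = 0.342/0.0431 = 7.94.

B* ≈ 710, H* ≈ 19.1, C* ≈ 7.94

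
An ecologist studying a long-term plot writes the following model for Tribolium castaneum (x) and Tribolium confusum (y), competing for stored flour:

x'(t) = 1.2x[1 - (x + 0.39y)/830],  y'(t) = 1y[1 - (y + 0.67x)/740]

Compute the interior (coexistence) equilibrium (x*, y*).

x* ≈ 733, y* ≈ 249

Setting both brackets to zero gives the nullclines x + 0.39y = 830 and 0.67x + y = 740.
Substituting y = 740 - 0.67x into the first: x(1 - 0.39·0.67) = 830 - 0.39·740.
So x* = 541/0.739 = 733, and then y* = 740 - 0.67·733 = 249.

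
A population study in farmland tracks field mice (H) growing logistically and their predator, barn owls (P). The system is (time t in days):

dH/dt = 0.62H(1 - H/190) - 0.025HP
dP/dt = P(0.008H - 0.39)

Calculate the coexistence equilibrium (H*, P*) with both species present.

From dP/dt = 0 with P > 0: 0.008H* = 0.39, so H* = 48.8.
Substitute into dH/dt = 0: 0.62(1 - 48.8/190) = 0.025P*.
The bracket is 0.743, giving P* = 0.461/0.025 = 18.4.

H* ≈ 48.8, P* ≈ 18.4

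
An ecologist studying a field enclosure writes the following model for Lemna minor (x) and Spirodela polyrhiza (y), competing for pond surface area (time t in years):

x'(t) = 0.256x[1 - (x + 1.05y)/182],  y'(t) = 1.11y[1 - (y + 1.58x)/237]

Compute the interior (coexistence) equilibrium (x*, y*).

Setting both brackets to zero gives the nullclines x + 1.05y = 182 and 1.58x + y = 237.
Substituting y = 237 - 1.58x into the first: x(1 - 1.05·1.58) = 182 - 1.05·237.
So x* = -66.9/-0.659 = 101, and then y* = 237 - 1.58·101 = 76.7.

x* ≈ 101, y* ≈ 76.7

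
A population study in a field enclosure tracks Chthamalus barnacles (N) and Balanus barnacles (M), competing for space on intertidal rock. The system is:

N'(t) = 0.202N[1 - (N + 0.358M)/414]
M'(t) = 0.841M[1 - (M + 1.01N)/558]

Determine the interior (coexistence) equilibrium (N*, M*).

N* ≈ 336, M* ≈ 219

Setting both brackets to zero gives the nullclines N + 0.358M = 414 and 1.01N + M = 558.
Substituting M = 558 - 1.01N into the first: N(1 - 0.358·1.01) = 414 - 0.358·558.
So N* = 214/0.638 = 336, and then M* = 558 - 1.01·336 = 219.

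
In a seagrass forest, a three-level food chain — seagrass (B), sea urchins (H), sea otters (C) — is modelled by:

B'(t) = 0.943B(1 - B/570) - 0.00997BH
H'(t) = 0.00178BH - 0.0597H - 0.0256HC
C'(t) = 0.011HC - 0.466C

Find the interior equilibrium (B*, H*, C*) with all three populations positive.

B* ≈ 315, H* ≈ 42.4, C* ≈ 19.5

From dC/dt = 0: 0.011H* = 0.466, so H* = 42.4.
From dB/dt = 0: 0.943(1 - B*/570) = 0.00997·42.4, giving B* = 570·(1 - 0.448) = 315.
From dH/dt = 0: 0.00178·315 - 0.0597 = 0.0256C*, so C* = 0.5/0.0256 = 19.5.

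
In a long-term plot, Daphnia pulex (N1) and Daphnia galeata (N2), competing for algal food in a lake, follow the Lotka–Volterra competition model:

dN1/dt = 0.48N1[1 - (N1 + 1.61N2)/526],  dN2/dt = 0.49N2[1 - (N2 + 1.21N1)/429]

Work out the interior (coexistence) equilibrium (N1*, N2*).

N1* ≈ 174, N2* ≈ 219

Setting both brackets to zero gives the nullclines N1 + 1.61N2 = 526 and 1.21N1 + N2 = 429.
Substituting N2 = 429 - 1.21N1 into the first: N1(1 - 1.61·1.21) = 526 - 1.61·429.
So N1* = -165/-0.948 = 174, and then N2* = 429 - 1.21·174 = 219.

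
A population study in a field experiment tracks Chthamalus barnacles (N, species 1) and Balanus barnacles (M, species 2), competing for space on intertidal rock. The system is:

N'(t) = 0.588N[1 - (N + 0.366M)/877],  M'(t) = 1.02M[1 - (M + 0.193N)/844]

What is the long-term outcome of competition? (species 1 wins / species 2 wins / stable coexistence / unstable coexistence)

stable coexistence

Compare the nullcline intercepts: K1/α12 = 877/0.366 = 2400 > K2 = 844; K2/α21 = 844/0.193 = 4370 > K1 = 877.
Since both inequalities hold, each species can invade when rare, so the interior equilibrium is stable.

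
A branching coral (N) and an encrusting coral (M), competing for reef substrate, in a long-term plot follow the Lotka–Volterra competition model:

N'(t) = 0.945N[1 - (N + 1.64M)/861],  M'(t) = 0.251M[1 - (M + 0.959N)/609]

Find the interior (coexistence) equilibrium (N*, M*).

N* ≈ 241, M* ≈ 378

Setting both brackets to zero gives the nullclines N + 1.64M = 861 and 0.959N + M = 609.
Substituting M = 609 - 0.959N into the first: N(1 - 1.64·0.959) = 861 - 1.64·609.
So N* = -138/-0.573 = 241, and then M* = 609 - 0.959·241 = 378.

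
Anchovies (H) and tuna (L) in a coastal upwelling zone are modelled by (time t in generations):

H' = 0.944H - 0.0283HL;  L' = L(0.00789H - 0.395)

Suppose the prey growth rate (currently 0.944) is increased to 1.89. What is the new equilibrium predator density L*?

L* ≈ 66.8

At the interior fixed point, setting dH/dt = 0 with H > 0 fixes L* = (prey growth rate)/(HL coefficient) — independent of the other coefficients.
With the change, L* = 1.89/0.0283 = 66.8; it rises from 33.4.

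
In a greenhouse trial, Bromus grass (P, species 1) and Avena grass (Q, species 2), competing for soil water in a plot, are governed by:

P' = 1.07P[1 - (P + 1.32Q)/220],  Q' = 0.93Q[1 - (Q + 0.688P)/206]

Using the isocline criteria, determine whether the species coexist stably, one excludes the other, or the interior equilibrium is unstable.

Compare the nullcline intercepts: K1/α12 = 220/1.32 = 167 < K2 = 206; K2/α21 = 206/0.688 = 299 > K1 = 220.
Since the inequalities point opposite ways, species 2 can invade but species 1 cannot.

species 2 excludes species 1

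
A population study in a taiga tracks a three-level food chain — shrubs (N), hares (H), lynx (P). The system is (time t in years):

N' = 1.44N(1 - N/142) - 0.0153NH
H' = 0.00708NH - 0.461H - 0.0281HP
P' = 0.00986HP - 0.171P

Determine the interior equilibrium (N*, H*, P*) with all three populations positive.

N* ≈ 116, H* ≈ 17.3, P* ≈ 12.8

From dP/dt = 0: 0.00986H* = 0.171, so H* = 17.3.
From dN/dt = 0: 1.44(1 - N*/142) = 0.0153·17.3, giving N* = 142·(1 - 0.184) = 116.
From dH/dt = 0: 0.00708·116 - 0.461 = 0.0281P*, so P* = 0.359/0.0281 = 12.8.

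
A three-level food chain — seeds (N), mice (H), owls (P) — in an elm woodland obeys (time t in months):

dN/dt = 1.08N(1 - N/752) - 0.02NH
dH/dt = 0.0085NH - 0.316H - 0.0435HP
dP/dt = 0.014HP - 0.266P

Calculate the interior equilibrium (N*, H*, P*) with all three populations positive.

From dP/dt = 0: 0.014H* = 0.266, so H* = 19.
From dN/dt = 0: 1.08(1 - N*/752) = 0.02·19, giving N* = 752·(1 - 0.352) = 487.
From dH/dt = 0: 0.0085·487 - 0.316 = 0.0435P*, so P* = 3.83/0.0435 = 88.

N* ≈ 487, H* ≈ 19, P* ≈ 88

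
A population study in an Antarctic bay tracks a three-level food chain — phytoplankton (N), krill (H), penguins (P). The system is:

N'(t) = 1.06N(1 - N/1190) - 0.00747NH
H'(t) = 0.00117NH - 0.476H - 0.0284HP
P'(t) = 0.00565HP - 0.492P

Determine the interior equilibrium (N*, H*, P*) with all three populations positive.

N* ≈ 460, H* ≈ 87.1, P* ≈ 2.18

From dP/dt = 0: 0.00565H* = 0.492, so H* = 87.1.
From dN/dt = 0: 1.06(1 - N*/1190) = 0.00747·87.1, giving N* = 1190·(1 - 0.614) = 460.
From dH/dt = 0: 0.00117·460 - 0.476 = 0.0284P*, so P* = 0.0619/0.0284 = 2.18.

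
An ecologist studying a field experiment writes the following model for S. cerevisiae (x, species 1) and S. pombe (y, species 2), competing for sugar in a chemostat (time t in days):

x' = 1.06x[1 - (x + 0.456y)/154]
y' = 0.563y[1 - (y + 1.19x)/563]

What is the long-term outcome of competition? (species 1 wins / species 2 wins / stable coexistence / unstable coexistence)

species 2 excludes species 1

Compare the nullcline intercepts: K1/α12 = 154/0.456 = 338 < K2 = 563; K2/α21 = 563/1.19 = 473 > K1 = 154.
Since the inequalities point opposite ways, species 2 can invade but species 1 cannot.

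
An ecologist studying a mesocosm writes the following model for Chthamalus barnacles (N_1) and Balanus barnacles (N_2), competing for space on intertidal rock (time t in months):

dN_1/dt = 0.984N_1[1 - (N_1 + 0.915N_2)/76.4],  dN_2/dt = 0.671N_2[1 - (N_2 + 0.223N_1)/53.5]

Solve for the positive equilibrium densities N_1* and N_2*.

Setting both brackets to zero gives the nullclines N_1 + 0.915N_2 = 76.4 and 0.223N_1 + N_2 = 53.5.
Substituting N_2 = 53.5 - 0.223N_1 into the first: N_1(1 - 0.915·0.223) = 76.4 - 0.915·53.5.
So N_1* = 27.4/0.796 = 34.5, and then N_2* = 53.5 - 0.223·34.5 = 45.8.

N_1* ≈ 34.5, N_2* ≈ 45.8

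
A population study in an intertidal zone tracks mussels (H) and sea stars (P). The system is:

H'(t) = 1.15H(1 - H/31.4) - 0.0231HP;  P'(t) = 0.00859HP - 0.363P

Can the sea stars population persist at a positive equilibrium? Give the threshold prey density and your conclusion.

Threshold H = 42.3; K < 42.3, so no, the predator goes extinct.

The predator equation gives dP/dt > 0 only when H > 0.363/0.00859 = 42.3.
Without the predator, H → K = 31.4. Since 31.4 < 42.3, the predator cannot invade.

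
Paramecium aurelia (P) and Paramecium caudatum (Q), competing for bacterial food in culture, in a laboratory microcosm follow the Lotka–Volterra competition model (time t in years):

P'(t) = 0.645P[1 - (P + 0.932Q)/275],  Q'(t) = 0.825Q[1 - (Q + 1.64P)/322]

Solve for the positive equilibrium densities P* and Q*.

Setting both brackets to zero gives the nullclines P + 0.932Q = 275 and 1.64P + Q = 322.
Substituting Q = 322 - 1.64P into the first: P(1 - 0.932·1.64) = 275 - 0.932·322.
So P* = -25.1/-0.528 = 47.5, and then Q* = 322 - 1.64·47.5 = 244.

P* ≈ 47.5, Q* ≈ 244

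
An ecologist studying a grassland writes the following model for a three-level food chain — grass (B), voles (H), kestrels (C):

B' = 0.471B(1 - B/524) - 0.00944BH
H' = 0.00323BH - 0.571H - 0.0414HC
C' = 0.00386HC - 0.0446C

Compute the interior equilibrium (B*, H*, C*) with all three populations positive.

From dC/dt = 0: 0.00386H* = 0.0446, so H* = 11.6.
From dB/dt = 0: 0.471(1 - B*/524) = 0.00944·11.6, giving B* = 524·(1 - 0.232) = 403.
From dH/dt = 0: 0.00323·403 - 0.571 = 0.0414C*, so C* = 0.73/0.0414 = 17.6.

B* ≈ 403, H* ≈ 11.6, C* ≈ 17.6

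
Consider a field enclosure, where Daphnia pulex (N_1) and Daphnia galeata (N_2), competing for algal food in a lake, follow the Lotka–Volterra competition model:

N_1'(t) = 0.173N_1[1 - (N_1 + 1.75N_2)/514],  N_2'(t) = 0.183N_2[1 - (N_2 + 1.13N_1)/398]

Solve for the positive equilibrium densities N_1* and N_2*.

Setting both brackets to zero gives the nullclines N_1 + 1.75N_2 = 514 and 1.13N_1 + N_2 = 398.
Substituting N_2 = 398 - 1.13N_1 into the first: N_1(1 - 1.75·1.13) = 514 - 1.75·398.
So N_1* = -182/-0.977 = 187, and then N_2* = 398 - 1.13·187 = 187.

N_1* ≈ 187, N_2* ≈ 187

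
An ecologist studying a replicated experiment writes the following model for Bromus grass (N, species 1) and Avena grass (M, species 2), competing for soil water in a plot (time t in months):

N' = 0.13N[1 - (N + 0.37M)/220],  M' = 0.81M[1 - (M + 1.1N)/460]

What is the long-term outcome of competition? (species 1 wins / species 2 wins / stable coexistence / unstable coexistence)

stable coexistence

Compare the nullcline intercepts: K1/α12 = 220/0.37 = 595 > K2 = 460; K2/α21 = 460/1.1 = 418 > K1 = 220.
Since both inequalities hold, each species can invade when rare, so the interior equilibrium is stable.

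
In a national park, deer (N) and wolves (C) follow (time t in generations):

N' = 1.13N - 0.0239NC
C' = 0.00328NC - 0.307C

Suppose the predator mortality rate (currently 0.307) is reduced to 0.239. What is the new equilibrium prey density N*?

At the interior fixed point, setting dC/dt = 0 with C > 0 fixes N* = (predator death rate)/(NC coefficient) — independent of the other coefficients.
With the change, N* = 0.239/0.00328 = 72.9; it falls from 93.6.

N* ≈ 72.9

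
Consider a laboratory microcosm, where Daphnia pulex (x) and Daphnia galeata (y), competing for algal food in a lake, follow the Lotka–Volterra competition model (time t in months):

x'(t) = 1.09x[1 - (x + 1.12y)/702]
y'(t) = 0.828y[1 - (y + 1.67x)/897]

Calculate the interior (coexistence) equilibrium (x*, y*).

Setting both brackets to zero gives the nullclines x + 1.12y = 702 and 1.67x + y = 897.
Substituting y = 897 - 1.67x into the first: x(1 - 1.12·1.67) = 702 - 1.12·897.
So x* = -303/-0.87 = 348, and then y* = 897 - 1.67·348 = 316.

x* ≈ 348, y* ≈ 316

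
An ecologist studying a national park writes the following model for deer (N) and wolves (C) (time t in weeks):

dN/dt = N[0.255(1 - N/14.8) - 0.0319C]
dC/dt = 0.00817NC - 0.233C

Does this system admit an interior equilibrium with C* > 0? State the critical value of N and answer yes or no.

The predator equation gives dC/dt > 0 only when N > 0.233/0.00817 = 28.5.
Without the predator, N → K = 14.8. Since 14.8 < 28.5, the predator cannot invade.

Threshold N = 28.5; K < 28.5, so no, the predator goes extinct.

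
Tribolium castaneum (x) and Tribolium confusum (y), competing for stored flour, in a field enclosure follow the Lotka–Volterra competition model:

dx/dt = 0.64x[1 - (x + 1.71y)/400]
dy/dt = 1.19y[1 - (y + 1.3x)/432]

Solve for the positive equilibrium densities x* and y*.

Setting both brackets to zero gives the nullclines x + 1.71y = 400 and 1.3x + y = 432.
Substituting y = 432 - 1.3x into the first: x(1 - 1.71·1.3) = 400 - 1.71·432.
So x* = -339/-1.22 = 277, and then y* = 432 - 1.3·277 = 72.

x* ≈ 277, y* ≈ 72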